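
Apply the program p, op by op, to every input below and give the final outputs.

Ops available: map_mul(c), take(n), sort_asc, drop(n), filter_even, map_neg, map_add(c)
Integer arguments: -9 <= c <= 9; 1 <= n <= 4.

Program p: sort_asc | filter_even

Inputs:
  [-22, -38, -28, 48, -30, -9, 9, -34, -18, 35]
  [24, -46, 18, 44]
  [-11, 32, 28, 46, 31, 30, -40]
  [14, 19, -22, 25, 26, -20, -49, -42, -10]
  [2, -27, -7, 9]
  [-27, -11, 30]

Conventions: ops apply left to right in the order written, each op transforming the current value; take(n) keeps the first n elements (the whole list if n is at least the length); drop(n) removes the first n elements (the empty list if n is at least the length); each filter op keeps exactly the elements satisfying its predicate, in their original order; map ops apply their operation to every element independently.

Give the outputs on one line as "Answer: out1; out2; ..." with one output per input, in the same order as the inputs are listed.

Execution, op by op:
  [-22, -38, -28, 48, -30, -9, 9, -34, -18, 35] -> [-38, -34, -30, -28, -22, -18, -9, 9, 35, 48] -> [-38, -34, -30, -28, -22, -18, 48]
  [24, -46, 18, 44] -> [-46, 18, 24, 44] -> [-46, 18, 24, 44]
  [-11, 32, 28, 46, 31, 30, -40] -> [-40, -11, 28, 30, 31, 32, 46] -> [-40, 28, 30, 32, 46]
  [14, 19, -22, 25, 26, -20, -49, -42, -10] -> [-49, -42, -22, -20, -10, 14, 19, 25, 26] -> [-42, -22, -20, -10, 14, 26]
  [2, -27, -7, 9] -> [-27, -7, 2, 9] -> [2]
  [-27, -11, 30] -> [-27, -11, 30] -> [30]

[-38, -34, -30, -28, -22, -18, 48]; [-46, 18, 24, 44]; [-40, 28, 30, 32, 46]; [-42, -22, -20, -10, 14, 26]; [2]; [30]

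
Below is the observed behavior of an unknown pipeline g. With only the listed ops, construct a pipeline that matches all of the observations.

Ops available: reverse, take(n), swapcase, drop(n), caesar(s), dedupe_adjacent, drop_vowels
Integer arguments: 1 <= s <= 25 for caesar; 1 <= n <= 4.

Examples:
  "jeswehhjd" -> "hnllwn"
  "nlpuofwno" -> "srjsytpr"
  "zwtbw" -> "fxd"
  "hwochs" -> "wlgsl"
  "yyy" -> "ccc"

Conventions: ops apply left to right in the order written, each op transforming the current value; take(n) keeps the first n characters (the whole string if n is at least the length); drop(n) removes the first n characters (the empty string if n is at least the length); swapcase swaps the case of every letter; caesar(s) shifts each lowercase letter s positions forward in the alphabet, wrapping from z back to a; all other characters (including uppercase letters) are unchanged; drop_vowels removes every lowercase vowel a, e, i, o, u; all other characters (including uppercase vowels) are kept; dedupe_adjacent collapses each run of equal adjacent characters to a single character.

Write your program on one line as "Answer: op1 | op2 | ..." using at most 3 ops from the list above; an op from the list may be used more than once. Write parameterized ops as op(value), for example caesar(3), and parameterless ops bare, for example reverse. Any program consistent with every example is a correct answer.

reverse | caesar(4) | drop_vowels

Check, running the answer program on each example:
  "jeswehhjd" -> "djhhewsej" -> "hnlliawin" -> "hnllwn"
  "nlpuofwno" -> "onwfoupln" -> "srajsytpr" -> "srjsytpr"
  "zwtbw" -> "wbtwz" -> "afxad" -> "fxd"
  "hwochs" -> "shcowh" -> "wlgsal" -> "wlgsl"
  "yyy" -> "yyy" -> "ccc" -> "ccc"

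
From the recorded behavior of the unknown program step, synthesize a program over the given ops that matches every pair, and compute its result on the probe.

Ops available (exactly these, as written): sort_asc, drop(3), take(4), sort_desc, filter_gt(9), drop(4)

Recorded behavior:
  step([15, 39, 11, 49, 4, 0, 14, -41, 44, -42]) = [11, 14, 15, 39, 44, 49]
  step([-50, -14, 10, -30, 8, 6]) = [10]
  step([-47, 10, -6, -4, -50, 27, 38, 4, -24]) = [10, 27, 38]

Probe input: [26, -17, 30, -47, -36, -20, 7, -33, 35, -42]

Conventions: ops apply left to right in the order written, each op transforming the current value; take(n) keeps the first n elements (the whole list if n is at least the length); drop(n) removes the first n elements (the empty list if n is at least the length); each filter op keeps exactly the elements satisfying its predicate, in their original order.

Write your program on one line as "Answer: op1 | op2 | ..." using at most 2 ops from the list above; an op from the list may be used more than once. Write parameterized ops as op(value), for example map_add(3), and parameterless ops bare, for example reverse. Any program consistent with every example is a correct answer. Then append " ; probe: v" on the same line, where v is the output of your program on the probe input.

filter_gt(9) | sort_asc ; probe: [26, 30, 35]

Check, running the answer program on each example:
  [15, 39, 11, 49, 4, 0, 14, -41, 44, -42] -> [15, 39, 11, 49, 14, 44] -> [11, 14, 15, 39, 44, 49]
  [-50, -14, 10, -30, 8, 6] -> [10] -> [10]
  [-47, 10, -6, -4, -50, 27, 38, 4, -24] -> [10, 27, 38] -> [10, 27, 38]
  probe: [26, -17, 30, -47, -36, -20, 7, -33, 35, -42] -> [26, 30, 35] -> [26, 30, 35]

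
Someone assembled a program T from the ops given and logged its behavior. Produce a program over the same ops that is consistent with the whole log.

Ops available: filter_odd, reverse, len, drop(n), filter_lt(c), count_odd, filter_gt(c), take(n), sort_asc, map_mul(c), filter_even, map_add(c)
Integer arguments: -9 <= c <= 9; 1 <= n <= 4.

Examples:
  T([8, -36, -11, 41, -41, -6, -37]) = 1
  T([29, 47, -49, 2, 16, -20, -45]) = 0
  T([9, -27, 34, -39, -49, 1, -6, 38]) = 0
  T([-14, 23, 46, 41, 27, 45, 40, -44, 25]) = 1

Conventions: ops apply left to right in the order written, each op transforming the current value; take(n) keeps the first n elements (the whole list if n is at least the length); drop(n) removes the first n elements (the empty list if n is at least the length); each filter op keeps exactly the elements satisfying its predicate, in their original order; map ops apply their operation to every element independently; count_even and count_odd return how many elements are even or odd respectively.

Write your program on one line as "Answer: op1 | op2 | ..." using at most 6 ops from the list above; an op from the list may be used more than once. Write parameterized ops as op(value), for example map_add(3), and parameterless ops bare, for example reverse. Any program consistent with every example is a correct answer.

take(1) | map_add(5) | map_mul(7) | filter_odd | len

Check, running the answer program on each example:
  [8, -36, -11, 41, -41, -6, -37] -> [8] -> [13] -> [91] -> [91] -> 1
  [29, 47, -49, 2, 16, -20, -45] -> [29] -> [34] -> [238] -> [] -> 0
  [9, -27, 34, -39, -49, 1, -6, 38] -> [9] -> [14] -> [98] -> [] -> 0
  [-14, 23, 46, 41, 27, 45, 40, -44, 25] -> [-14] -> [-9] -> [-63] -> [-63] -> 1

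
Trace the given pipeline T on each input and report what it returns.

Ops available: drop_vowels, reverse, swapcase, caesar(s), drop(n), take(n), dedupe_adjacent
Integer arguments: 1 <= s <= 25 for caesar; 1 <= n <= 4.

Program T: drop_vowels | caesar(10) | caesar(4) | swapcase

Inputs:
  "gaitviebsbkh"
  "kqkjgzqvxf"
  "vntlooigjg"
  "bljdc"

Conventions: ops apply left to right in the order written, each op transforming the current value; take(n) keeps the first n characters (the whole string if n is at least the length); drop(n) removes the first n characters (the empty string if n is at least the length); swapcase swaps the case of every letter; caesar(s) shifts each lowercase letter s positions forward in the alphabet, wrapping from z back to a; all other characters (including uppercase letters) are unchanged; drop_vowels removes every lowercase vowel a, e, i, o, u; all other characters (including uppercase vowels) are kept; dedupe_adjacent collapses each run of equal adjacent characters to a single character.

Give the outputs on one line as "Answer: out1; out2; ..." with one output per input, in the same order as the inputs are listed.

Execution, op by op:
  "gaitviebsbkh" -> "gtvbsbkh" -> "qdflclur" -> "uhjpgpyv" -> "UHJPGPYV"
  "kqkjgzqvxf" -> "kqkjgzqvxf" -> "uautqjafhp" -> "yeyxunejlt" -> "YEYXUNEJLT"
  "vntlooigjg" -> "vntlgjg" -> "fxdvqtq" -> "jbhzuxu" -> "JBHZUXU"
  "bljdc" -> "bljdc" -> "lvtnm" -> "pzxrq" -> "PZXRQ"

"UHJPGPYV"; "YEYXUNEJLT"; "JBHZUXU"; "PZXRQ"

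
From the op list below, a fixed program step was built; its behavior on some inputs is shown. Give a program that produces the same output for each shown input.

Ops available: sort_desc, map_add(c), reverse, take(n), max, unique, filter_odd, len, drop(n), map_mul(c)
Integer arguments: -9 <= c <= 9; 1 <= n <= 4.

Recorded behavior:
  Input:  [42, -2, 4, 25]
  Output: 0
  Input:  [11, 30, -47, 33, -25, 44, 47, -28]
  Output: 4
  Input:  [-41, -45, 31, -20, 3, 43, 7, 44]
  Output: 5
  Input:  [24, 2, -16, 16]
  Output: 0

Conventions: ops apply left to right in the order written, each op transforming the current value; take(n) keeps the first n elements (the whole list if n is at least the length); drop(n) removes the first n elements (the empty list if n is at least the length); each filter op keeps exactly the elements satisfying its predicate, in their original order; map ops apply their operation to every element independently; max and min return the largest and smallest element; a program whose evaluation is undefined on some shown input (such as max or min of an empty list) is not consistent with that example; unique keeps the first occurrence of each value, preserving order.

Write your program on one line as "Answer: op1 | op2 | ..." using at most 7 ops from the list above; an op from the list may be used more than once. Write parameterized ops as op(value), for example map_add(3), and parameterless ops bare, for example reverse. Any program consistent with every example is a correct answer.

filter_odd | sort_desc | drop(1) | map_mul(3) | map_add(1) | len

Check, running the answer program on each example:
  [42, -2, 4, 25] -> [25] -> [25] -> [] -> [] -> [] -> 0
  [11, 30, -47, 33, -25, 44, 47, -28] -> [11, -47, 33, -25, 47] -> [47, 33, 11, -25, -47] -> [33, 11, -25, -47] -> [99, 33, -75, -141] -> [100, 34, -74, -140] -> 4
  [-41, -45, 31, -20, 3, 43, 7, 44] -> [-41, -45, 31, 3, 43, 7] -> [43, 31, 7, 3, -41, -45] -> [31, 7, 3, -41, -45] -> [93, 21, 9, -123, -135] -> [94, 22, 10, -122, -134] -> 5
  [24, 2, -16, 16] -> [] -> [] -> [] -> [] -> [] -> 0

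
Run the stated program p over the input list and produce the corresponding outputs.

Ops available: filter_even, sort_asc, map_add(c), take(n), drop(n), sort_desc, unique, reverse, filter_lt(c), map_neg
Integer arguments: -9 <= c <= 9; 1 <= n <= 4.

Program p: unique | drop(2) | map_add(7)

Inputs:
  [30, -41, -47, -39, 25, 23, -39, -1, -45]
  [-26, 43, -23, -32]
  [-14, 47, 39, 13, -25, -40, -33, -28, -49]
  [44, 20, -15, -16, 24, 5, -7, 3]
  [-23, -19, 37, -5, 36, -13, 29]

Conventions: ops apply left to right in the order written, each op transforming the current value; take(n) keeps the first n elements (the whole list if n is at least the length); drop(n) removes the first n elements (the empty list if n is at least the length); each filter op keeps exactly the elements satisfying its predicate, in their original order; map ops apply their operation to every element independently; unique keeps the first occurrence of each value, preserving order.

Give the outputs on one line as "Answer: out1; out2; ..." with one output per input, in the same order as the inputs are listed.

[-40, -32, 32, 30, 6, -38]; [-16, -25]; [46, 20, -18, -33, -26, -21, -42]; [-8, -9, 31, 12, 0, 10]; [44, 2, 43, -6, 36]

Execution, op by op:
  [30, -41, -47, -39, 25, 23, -39, -1, -45] -> [30, -41, -47, -39, 25, 23, -1, -45] -> [-47, -39, 25, 23, -1, -45] -> [-40, -32, 32, 30, 6, -38]
  [-26, 43, -23, -32] -> [-26, 43, -23, -32] -> [-23, -32] -> [-16, -25]
  [-14, 47, 39, 13, -25, -40, -33, -28, -49] -> [-14, 47, 39, 13, -25, -40, -33, -28, -49] -> [39, 13, -25, -40, -33, -28, -49] -> [46, 20, -18, -33, -26, -21, -42]
  [44, 20, -15, -16, 24, 5, -7, 3] -> [44, 20, -15, -16, 24, 5, -7, 3] -> [-15, -16, 24, 5, -7, 3] -> [-8, -9, 31, 12, 0, 10]
  [-23, -19, 37, -5, 36, -13, 29] -> [-23, -19, 37, -5, 36, -13, 29] -> [37, -5, 36, -13, 29] -> [44, 2, 43, -6, 36]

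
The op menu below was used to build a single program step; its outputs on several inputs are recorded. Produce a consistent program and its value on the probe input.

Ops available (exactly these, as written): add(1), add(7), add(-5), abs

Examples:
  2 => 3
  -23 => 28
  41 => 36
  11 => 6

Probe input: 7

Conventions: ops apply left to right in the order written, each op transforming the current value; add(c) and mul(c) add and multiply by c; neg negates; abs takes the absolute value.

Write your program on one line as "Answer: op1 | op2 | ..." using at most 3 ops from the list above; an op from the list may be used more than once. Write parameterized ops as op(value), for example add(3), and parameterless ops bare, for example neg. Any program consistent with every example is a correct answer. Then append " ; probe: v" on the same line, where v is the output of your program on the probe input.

add(-5) | abs ; probe: 2

Check, running the answer program on each example:
  2 -> -3 -> 3
  -23 -> -28 -> 28
  41 -> 36 -> 36
  11 -> 6 -> 6
  probe: 7 -> 2 -> 2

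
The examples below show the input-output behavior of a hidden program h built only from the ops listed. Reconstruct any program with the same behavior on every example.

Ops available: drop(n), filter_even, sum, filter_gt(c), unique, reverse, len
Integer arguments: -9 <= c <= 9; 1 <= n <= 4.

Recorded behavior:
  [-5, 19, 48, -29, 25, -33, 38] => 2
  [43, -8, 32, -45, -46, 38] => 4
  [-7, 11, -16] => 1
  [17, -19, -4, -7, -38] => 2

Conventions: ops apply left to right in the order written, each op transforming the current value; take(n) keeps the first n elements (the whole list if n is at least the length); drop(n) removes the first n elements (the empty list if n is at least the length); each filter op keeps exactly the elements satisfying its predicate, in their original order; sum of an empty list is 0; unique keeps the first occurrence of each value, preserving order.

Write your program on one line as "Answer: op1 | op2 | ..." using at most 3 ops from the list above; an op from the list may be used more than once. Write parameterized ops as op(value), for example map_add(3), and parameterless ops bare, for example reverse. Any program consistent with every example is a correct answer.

filter_even | len

Check, running the answer program on each example:
  [-5, 19, 48, -29, 25, -33, 38] -> [48, 38] -> 2
  [43, -8, 32, -45, -46, 38] -> [-8, 32, -46, 38] -> 4
  [-7, 11, -16] -> [-16] -> 1
  [17, -19, -4, -7, -38] -> [-4, -38] -> 2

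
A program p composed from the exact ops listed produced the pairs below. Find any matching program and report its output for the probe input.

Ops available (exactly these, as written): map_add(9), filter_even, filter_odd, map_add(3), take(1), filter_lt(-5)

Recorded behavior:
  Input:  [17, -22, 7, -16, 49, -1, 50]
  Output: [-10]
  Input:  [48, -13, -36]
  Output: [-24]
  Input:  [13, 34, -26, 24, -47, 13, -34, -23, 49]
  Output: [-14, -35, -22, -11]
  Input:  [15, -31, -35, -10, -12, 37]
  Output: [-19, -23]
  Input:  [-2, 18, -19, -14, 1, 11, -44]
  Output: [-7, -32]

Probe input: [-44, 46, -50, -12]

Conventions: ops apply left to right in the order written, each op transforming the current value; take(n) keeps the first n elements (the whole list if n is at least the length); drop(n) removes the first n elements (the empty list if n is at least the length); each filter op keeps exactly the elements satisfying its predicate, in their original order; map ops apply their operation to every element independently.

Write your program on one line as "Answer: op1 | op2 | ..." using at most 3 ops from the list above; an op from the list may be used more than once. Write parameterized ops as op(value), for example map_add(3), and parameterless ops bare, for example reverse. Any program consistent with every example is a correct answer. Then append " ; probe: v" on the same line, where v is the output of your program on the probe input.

map_add(3) | map_add(9) | filter_lt(-5) ; probe: [-32, -38]

Check, running the answer program on each example:
  [17, -22, 7, -16, 49, -1, 50] -> [20, -19, 10, -13, 52, 2, 53] -> [29, -10, 19, -4, 61, 11, 62] -> [-10]
  [48, -13, -36] -> [51, -10, -33] -> [60, -1, -24] -> [-24]
  [13, 34, -26, 24, -47, 13, -34, -23, 49] -> [16, 37, -23, 27, -44, 16, -31, -20, 52] -> [25, 46, -14, 36, -35, 25, -22, -11, 61] -> [-14, -35, -22, -11]
  [15, -31, -35, -10, -12, 37] -> [18, -28, -32, -7, -9, 40] -> [27, -19, -23, 2, 0, 49] -> [-19, -23]
  [-2, 18, -19, -14, 1, 11, -44] -> [1, 21, -16, -11, 4, 14, -41] -> [10, 30, -7, -2, 13, 23, -32] -> [-7, -32]
  probe: [-44, 46, -50, -12] -> [-41, 49, -47, -9] -> [-32, 58, -38, 0] -> [-32, -38]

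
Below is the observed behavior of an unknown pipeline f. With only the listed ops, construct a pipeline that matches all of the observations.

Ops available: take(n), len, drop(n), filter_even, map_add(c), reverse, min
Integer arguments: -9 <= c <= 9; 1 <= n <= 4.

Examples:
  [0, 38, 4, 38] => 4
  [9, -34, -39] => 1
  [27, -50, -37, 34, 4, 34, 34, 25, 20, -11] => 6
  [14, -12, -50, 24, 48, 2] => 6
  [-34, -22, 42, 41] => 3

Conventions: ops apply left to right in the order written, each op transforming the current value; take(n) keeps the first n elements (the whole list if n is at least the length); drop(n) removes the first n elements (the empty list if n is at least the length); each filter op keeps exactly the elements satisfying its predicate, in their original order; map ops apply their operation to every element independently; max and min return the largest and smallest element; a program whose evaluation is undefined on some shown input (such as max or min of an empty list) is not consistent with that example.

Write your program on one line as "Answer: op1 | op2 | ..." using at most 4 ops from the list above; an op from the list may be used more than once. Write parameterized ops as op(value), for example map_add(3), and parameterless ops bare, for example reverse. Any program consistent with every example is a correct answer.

filter_even | map_add(6) | len

Check, running the answer program on each example:
  [0, 38, 4, 38] -> [0, 38, 4, 38] -> [6, 44, 10, 44] -> 4
  [9, -34, -39] -> [-34] -> [-28] -> 1
  [27, -50, -37, 34, 4, 34, 34, 25, 20, -11] -> [-50, 34, 4, 34, 34, 20] -> [-44, 40, 10, 40, 40, 26] -> 6
  [14, -12, -50, 24, 48, 2] -> [14, -12, -50, 24, 48, 2] -> [20, -6, -44, 30, 54, 8] -> 6
  [-34, -22, 42, 41] -> [-34, -22, 42] -> [-28, -16, 48] -> 3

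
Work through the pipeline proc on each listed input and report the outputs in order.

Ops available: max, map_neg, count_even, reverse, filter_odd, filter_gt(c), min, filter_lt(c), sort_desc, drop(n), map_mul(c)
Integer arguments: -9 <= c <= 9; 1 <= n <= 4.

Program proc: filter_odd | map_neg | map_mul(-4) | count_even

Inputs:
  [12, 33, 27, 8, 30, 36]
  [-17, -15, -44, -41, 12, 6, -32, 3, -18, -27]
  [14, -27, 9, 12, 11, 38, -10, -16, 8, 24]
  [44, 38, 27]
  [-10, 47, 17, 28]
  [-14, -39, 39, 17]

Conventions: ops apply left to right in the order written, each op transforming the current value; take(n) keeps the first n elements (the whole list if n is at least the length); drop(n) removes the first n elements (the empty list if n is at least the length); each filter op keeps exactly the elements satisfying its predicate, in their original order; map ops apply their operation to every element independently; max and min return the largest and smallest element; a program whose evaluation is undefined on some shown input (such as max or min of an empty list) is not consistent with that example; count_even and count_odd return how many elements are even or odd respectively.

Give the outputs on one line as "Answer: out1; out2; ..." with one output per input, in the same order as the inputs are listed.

Execution, op by op:
  [12, 33, 27, 8, 30, 36] -> [33, 27] -> [-33, -27] -> [132, 108] -> 2
  [-17, -15, -44, -41, 12, 6, -32, 3, -18, -27] -> [-17, -15, -41, 3, -27] -> [17, 15, 41, -3, 27] -> [-68, -60, -164, 12, -108] -> 5
  [14, -27, 9, 12, 11, 38, -10, -16, 8, 24] -> [-27, 9, 11] -> [27, -9, -11] -> [-108, 36, 44] -> 3
  [44, 38, 27] -> [27] -> [-27] -> [108] -> 1
  [-10, 47, 17, 28] -> [47, 17] -> [-47, -17] -> [188, 68] -> 2
  [-14, -39, 39, 17] -> [-39, 39, 17] -> [39, -39, -17] -> [-156, 156, 68] -> 3

2; 5; 3; 1; 2; 3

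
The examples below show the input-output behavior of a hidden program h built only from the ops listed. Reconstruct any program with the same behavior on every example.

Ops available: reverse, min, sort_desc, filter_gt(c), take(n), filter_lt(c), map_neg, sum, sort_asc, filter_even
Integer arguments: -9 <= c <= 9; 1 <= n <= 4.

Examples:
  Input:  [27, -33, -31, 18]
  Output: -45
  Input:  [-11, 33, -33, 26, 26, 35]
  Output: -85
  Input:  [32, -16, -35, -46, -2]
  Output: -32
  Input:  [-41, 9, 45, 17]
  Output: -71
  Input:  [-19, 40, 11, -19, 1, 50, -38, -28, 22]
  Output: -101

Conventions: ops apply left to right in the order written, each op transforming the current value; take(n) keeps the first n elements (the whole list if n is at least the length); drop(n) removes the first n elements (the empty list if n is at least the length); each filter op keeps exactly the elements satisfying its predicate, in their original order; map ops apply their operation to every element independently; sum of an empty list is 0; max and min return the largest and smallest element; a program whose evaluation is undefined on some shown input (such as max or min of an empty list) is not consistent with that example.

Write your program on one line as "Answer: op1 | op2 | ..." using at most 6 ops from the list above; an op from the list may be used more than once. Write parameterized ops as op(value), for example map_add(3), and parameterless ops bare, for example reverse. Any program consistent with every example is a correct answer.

filter_gt(7) | take(3) | map_neg | sort_asc | sum

Check, running the answer program on each example:
  [27, -33, -31, 18] -> [27, 18] -> [27, 18] -> [-27, -18] -> [-27, -18] -> -45
  [-11, 33, -33, 26, 26, 35] -> [33, 26, 26, 35] -> [33, 26, 26] -> [-33, -26, -26] -> [-33, -26, -26] -> -85
  [32, -16, -35, -46, -2] -> [32] -> [32] -> [-32] -> [-32] -> -32
  [-41, 9, 45, 17] -> [9, 45, 17] -> [9, 45, 17] -> [-9, -45, -17] -> [-45, -17, -9] -> -71
  [-19, 40, 11, -19, 1, 50, -38, -28, 22] -> [40, 11, 50, 22] -> [40, 11, 50] -> [-40, -11, -50] -> [-50, -40, -11] -> -101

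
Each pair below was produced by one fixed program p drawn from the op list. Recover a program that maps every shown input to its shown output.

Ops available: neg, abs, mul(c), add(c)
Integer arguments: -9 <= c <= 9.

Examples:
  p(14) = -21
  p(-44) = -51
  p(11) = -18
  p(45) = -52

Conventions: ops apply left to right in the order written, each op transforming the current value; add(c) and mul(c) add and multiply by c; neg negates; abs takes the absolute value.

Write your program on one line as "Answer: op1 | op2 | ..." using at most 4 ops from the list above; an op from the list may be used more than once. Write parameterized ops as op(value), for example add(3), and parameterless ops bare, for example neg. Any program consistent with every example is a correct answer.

abs | neg | add(-2) | add(-5)

Check, running the answer program on each example:
  14 -> 14 -> -14 -> -16 -> -21
  -44 -> 44 -> -44 -> -46 -> -51
  11 -> 11 -> -11 -> -13 -> -18
  45 -> 45 -> -45 -> -47 -> -52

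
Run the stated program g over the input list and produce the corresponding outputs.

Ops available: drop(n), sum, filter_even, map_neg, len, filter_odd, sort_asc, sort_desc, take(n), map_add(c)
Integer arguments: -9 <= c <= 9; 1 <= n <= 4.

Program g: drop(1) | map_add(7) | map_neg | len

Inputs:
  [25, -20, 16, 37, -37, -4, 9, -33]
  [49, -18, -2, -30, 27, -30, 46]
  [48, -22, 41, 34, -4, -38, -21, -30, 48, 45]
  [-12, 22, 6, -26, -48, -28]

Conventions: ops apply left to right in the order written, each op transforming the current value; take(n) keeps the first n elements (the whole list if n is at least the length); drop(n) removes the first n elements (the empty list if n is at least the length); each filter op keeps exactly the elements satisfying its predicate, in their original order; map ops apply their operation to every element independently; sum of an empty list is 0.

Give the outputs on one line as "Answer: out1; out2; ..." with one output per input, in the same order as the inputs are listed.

Execution, op by op:
  [25, -20, 16, 37, -37, -4, 9, -33] -> [-20, 16, 37, -37, -4, 9, -33] -> [-13, 23, 44, -30, 3, 16, -26] -> [13, -23, -44, 30, -3, -16, 26] -> 7
  [49, -18, -2, -30, 27, -30, 46] -> [-18, -2, -30, 27, -30, 46] -> [-11, 5, -23, 34, -23, 53] -> [11, -5, 23, -34, 23, -53] -> 6
  [48, -22, 41, 34, -4, -38, -21, -30, 48, 45] -> [-22, 41, 34, -4, -38, -21, -30, 48, 45] -> [-15, 48, 41, 3, -31, -14, -23, 55, 52] -> [15, -48, -41, -3, 31, 14, 23, -55, -52] -> 9
  [-12, 22, 6, -26, -48, -28] -> [22, 6, -26, -48, -28] -> [29, 13, -19, -41, -21] -> [-29, -13, 19, 41, 21] -> 5

7; 6; 9; 5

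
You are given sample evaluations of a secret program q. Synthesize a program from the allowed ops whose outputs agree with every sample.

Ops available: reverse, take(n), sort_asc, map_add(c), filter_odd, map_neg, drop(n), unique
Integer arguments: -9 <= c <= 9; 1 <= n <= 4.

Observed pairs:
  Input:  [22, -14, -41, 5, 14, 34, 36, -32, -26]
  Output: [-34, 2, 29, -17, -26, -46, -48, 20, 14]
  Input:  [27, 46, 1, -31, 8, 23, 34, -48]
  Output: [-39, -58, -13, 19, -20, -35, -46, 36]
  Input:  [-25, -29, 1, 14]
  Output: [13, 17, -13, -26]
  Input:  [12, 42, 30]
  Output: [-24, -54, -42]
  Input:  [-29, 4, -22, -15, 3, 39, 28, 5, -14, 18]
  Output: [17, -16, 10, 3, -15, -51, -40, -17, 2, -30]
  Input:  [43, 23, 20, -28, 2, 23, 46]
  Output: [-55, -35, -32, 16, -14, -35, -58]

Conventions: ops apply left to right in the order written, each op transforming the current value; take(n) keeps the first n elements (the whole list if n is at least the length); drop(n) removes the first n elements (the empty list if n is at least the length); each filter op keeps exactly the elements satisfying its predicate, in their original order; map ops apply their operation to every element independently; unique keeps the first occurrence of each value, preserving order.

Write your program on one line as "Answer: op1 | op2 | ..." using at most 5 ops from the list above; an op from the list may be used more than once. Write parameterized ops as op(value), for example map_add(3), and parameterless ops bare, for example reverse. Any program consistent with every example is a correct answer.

map_add(6) | map_add(5) | map_neg | map_add(-7) | map_add(6)

Check, running the answer program on each example:
  [22, -14, -41, 5, 14, 34, 36, -32, -26] -> [28, -8, -35, 11, 20, 40, 42, -26, -20] -> [33, -3, -30, 16, 25, 45, 47, -21, -15] -> [-33, 3, 30, -16, -25, -45, -47, 21, 15] -> [-40, -4, 23, -23, -32, -52, -54, 14, 8] -> [-34, 2, 29, -17, -26, -46, -48, 20, 14]
  [27, 46, 1, -31, 8, 23, 34, -48] -> [33, 52, 7, -25, 14, 29, 40, -42] -> [38, 57, 12, -20, 19, 34, 45, -37] -> [-38, -57, -12, 20, -19, -34, -45, 37] -> [-45, -64, -19, 13, -26, -41, -52, 30] -> [-39, -58, -13, 19, -20, -35, -46, 36]
  [-25, -29, 1, 14] -> [-19, -23, 7, 20] -> [-14, -18, 12, 25] -> [14, 18, -12, -25] -> [7, 11, -19, -32] -> [13, 17, -13, -26]
  [12, 42, 30] -> [18, 48, 36] -> [23, 53, 41] -> [-23, -53, -41] -> [-30, -60, -48] -> [-24, -54, -42]
  [-29, 4, -22, -15, 3, 39, 28, 5, -14, 18] -> [-23, 10, -16, -9, 9, 45, 34, 11, -8, 24] -> [-18, 15, -11, -4, 14, 50, 39, 16, -3, 29] -> [18, -15, 11, 4, -14, -50, -39, -16, 3, -29] -> [11, -22, 4, -3, -21, -57, -46, -23, -4, -36] -> [17, -16, 10, 3, -15, -51, -40, -17, 2, -30]
  [43, 23, 20, -28, 2, 23, 46] -> [49, 29, 26, -22, 8, 29, 52] -> [54, 34, 31, -17, 13, 34, 57] -> [-54, -34, -31, 17, -13, -34, -57] -> [-61, -41, -38, 10, -20, -41, -64] -> [-55, -35, -32, 16, -14, -35, -58]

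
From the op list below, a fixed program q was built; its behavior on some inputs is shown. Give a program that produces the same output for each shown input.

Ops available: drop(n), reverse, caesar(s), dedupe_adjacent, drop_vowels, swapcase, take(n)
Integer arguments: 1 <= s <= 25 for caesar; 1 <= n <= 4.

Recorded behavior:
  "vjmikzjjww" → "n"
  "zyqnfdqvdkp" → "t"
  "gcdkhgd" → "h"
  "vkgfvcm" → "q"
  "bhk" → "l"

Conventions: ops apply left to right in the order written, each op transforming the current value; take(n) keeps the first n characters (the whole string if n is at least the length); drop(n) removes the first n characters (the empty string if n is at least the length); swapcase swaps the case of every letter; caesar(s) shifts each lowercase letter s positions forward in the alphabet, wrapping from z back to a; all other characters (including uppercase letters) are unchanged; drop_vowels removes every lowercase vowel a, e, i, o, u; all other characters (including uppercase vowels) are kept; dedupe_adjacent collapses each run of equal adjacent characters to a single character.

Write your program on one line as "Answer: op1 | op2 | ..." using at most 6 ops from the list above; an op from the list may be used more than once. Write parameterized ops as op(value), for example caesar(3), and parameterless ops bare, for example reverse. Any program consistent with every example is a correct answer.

caesar(4) | drop_vowels | reverse | take(3) | take(1)

Check, running the answer program on each example:
  "vjmikzjjww" -> "znqmodnnaa" -> "znqmdnn" -> "nndmqnz" -> "nnd" -> "n"
  "zyqnfdqvdkp" -> "dcurjhuzhot" -> "dcrjhzht" -> "thzhjrcd" -> "thz" -> "t"
  "gcdkhgd" -> "kgholkh" -> "kghlkh" -> "hklhgk" -> "hkl" -> "h"
  "vkgfvcm" -> "zokjzgq" -> "zkjzgq" -> "qgzjkz" -> "qgz" -> "q"
  "bhk" -> "flo" -> "fl" -> "lf" -> "lf" -> "l"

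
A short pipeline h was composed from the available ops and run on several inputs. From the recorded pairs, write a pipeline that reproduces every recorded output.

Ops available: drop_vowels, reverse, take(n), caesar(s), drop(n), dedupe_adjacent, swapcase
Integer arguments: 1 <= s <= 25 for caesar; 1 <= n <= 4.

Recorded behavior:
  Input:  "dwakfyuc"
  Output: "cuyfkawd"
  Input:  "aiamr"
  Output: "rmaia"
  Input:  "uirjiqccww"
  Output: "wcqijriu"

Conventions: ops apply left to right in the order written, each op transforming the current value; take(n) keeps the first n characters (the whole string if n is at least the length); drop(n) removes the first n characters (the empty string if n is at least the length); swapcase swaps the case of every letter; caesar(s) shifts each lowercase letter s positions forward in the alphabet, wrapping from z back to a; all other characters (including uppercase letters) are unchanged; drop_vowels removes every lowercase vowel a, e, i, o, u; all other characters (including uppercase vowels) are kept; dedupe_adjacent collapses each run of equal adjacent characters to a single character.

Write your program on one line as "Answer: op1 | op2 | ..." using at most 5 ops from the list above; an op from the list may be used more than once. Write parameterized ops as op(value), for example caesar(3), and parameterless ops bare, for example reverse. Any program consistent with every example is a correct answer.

dedupe_adjacent | swapcase | reverse | swapcase

Check, running the answer program on each example:
  "dwakfyuc" -> "dwakfyuc" -> "DWAKFYUC" -> "CUYFKAWD" -> "cuyfkawd"
  "aiamr" -> "aiamr" -> "AIAMR" -> "RMAIA" -> "rmaia"
  "uirjiqccww" -> "uirjiqcw" -> "UIRJIQCW" -> "WCQIJRIU" -> "wcqijriu"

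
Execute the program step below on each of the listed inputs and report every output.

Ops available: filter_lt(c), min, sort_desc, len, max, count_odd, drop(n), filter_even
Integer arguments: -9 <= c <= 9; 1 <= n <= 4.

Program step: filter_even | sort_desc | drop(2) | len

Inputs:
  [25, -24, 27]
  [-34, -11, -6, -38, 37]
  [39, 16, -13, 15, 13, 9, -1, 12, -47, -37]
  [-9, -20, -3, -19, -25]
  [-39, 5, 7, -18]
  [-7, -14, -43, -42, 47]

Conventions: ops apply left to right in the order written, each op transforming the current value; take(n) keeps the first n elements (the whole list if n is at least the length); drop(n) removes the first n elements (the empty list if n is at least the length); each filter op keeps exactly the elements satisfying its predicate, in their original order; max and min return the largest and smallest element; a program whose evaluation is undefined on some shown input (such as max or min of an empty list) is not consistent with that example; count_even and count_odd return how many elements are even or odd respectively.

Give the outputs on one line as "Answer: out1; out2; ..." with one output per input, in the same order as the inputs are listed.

Execution, op by op:
  [25, -24, 27] -> [-24] -> [-24] -> [] -> 0
  [-34, -11, -6, -38, 37] -> [-34, -6, -38] -> [-6, -34, -38] -> [-38] -> 1
  [39, 16, -13, 15, 13, 9, -1, 12, -47, -37] -> [16, 12] -> [16, 12] -> [] -> 0
  [-9, -20, -3, -19, -25] -> [-20] -> [-20] -> [] -> 0
  [-39, 5, 7, -18] -> [-18] -> [-18] -> [] -> 0
  [-7, -14, -43, -42, 47] -> [-14, -42] -> [-14, -42] -> [] -> 0

0; 1; 0; 0; 0; 0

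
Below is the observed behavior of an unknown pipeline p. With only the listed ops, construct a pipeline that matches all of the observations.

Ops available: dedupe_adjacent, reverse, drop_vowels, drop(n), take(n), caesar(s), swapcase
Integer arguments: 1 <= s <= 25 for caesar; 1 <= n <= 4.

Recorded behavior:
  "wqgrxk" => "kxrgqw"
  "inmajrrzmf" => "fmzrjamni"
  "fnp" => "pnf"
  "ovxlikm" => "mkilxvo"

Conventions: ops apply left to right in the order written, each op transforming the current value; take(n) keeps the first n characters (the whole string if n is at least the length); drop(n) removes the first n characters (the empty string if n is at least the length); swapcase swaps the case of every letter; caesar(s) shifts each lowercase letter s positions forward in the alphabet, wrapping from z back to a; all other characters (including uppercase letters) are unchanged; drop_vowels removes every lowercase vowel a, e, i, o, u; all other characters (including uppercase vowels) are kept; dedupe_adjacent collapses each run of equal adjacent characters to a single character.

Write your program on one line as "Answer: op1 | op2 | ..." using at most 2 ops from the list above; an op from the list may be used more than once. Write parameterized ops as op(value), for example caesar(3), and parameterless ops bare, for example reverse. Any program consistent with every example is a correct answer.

dedupe_adjacent | reverse

Check, running the answer program on each example:
  "wqgrxk" -> "wqgrxk" -> "kxrgqw"
  "inmajrrzmf" -> "inmajrzmf" -> "fmzrjamni"
  "fnp" -> "fnp" -> "pnf"
  "ovxlikm" -> "ovxlikm" -> "mkilxvo"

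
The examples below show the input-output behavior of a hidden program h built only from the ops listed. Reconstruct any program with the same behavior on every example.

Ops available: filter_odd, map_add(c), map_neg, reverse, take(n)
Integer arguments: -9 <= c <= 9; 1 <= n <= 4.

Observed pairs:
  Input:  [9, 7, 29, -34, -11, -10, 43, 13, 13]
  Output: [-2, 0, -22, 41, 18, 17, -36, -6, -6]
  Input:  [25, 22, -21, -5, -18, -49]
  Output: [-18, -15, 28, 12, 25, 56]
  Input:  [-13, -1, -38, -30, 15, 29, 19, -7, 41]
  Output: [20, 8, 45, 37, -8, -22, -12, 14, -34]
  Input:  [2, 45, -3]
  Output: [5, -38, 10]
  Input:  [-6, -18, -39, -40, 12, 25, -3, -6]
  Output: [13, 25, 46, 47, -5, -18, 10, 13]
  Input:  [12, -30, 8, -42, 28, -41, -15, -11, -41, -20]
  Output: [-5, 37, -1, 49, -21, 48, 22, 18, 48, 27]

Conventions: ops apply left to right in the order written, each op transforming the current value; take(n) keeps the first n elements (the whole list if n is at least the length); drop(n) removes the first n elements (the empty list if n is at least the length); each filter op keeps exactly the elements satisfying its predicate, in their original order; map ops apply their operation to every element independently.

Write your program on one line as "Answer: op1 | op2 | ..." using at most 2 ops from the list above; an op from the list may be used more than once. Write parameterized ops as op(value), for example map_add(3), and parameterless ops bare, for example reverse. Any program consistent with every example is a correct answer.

map_add(-7) | map_neg

Check, running the answer program on each example:
  [9, 7, 29, -34, -11, -10, 43, 13, 13] -> [2, 0, 22, -41, -18, -17, 36, 6, 6] -> [-2, 0, -22, 41, 18, 17, -36, -6, -6]
  [25, 22, -21, -5, -18, -49] -> [18, 15, -28, -12, -25, -56] -> [-18, -15, 28, 12, 25, 56]
  [-13, -1, -38, -30, 15, 29, 19, -7, 41] -> [-20, -8, -45, -37, 8, 22, 12, -14, 34] -> [20, 8, 45, 37, -8, -22, -12, 14, -34]
  [2, 45, -3] -> [-5, 38, -10] -> [5, -38, 10]
  [-6, -18, -39, -40, 12, 25, -3, -6] -> [-13, -25, -46, -47, 5, 18, -10, -13] -> [13, 25, 46, 47, -5, -18, 10, 13]
  [12, -30, 8, -42, 28, -41, -15, -11, -41, -20] -> [5, -37, 1, -49, 21, -48, -22, -18, -48, -27] -> [-5, 37, -1, 49, -21, 48, 22, 18, 48, 27]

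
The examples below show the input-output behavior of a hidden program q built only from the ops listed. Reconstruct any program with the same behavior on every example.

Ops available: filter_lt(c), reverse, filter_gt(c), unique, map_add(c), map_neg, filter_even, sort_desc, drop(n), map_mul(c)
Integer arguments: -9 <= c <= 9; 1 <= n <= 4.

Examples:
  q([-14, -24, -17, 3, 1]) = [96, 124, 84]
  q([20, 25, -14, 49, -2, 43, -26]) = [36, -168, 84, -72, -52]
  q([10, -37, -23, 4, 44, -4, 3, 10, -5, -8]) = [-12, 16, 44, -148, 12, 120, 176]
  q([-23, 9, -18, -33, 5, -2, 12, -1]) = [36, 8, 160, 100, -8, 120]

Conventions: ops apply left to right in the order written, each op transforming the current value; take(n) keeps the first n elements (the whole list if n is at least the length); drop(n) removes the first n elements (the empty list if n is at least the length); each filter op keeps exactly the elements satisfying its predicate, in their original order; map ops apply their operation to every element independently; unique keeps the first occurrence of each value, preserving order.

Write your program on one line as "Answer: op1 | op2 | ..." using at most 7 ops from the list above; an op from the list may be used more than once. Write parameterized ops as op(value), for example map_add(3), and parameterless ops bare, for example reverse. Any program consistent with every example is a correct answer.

reverse | map_add(-7) | map_mul(4) | map_neg | drop(2) | unique

Check, running the answer program on each example:
  [-14, -24, -17, 3, 1] -> [1, 3, -17, -24, -14] -> [-6, -4, -24, -31, -21] -> [-24, -16, -96, -124, -84] -> [24, 16, 96, 124, 84] -> [96, 124, 84] -> [96, 124, 84]
  [20, 25, -14, 49, -2, 43, -26] -> [-26, 43, -2, 49, -14, 25, 20] -> [-33, 36, -9, 42, -21, 18, 13] -> [-132, 144, -36, 168, -84, 72, 52] -> [132, -144, 36, -168, 84, -72, -52] -> [36, -168, 84, -72, -52] -> [36, -168, 84, -72, -52]
  [10, -37, -23, 4, 44, -4, 3, 10, -5, -8] -> [-8, -5, 10, 3, -4, 44, 4, -23, -37, 10] -> [-15, -12, 3, -4, -11, 37, -3, -30, -44, 3] -> [-60, -48, 12, -16, -44, 148, -12, -120, -176, 12] -> [60, 48, -12, 16, 44, -148, 12, 120, 176, -12] -> [-12, 16, 44, -148, 12, 120, 176, -12] -> [-12, 16, 44, -148, 12, 120, 176]
  [-23, 9, -18, -33, 5, -2, 12, -1] -> [-1, 12, -2, 5, -33, -18, 9, -23] -> [-8, 5, -9, -2, -40, -25, 2, -30] -> [-32, 20, -36, -8, -160, -100, 8, -120] -> [32, -20, 36, 8, 160, 100, -8, 120] -> [36, 8, 160, 100, -8, 120] -> [36, 8, 160, 100, -8, 120]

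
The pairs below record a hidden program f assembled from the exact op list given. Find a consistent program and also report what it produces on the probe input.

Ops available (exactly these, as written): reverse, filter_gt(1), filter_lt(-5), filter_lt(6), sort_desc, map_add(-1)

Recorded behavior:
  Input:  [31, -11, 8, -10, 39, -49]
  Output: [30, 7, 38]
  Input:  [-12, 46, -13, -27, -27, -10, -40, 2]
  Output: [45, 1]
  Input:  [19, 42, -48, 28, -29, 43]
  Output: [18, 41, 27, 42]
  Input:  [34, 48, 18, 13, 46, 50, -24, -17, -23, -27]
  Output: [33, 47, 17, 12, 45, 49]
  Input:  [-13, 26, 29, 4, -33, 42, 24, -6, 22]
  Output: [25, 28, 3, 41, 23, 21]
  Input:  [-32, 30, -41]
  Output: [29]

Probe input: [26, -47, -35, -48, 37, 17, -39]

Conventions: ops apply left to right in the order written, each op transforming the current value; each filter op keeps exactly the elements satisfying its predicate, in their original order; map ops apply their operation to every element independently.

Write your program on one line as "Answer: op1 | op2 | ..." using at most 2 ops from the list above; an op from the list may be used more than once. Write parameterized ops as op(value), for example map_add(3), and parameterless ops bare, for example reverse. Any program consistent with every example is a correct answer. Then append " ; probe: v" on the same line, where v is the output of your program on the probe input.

filter_gt(1) | map_add(-1) ; probe: [25, 36, 16]

Check, running the answer program on each example:
  [31, -11, 8, -10, 39, -49] -> [31, 8, 39] -> [30, 7, 38]
  [-12, 46, -13, -27, -27, -10, -40, 2] -> [46, 2] -> [45, 1]
  [19, 42, -48, 28, -29, 43] -> [19, 42, 28, 43] -> [18, 41, 27, 42]
  [34, 48, 18, 13, 46, 50, -24, -17, -23, -27] -> [34, 48, 18, 13, 46, 50] -> [33, 47, 17, 12, 45, 49]
  [-13, 26, 29, 4, -33, 42, 24, -6, 22] -> [26, 29, 4, 42, 24, 22] -> [25, 28, 3, 41, 23, 21]
  [-32, 30, -41] -> [30] -> [29]
  probe: [26, -47, -35, -48, 37, 17, -39] -> [26, 37, 17] -> [25, 36, 16]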